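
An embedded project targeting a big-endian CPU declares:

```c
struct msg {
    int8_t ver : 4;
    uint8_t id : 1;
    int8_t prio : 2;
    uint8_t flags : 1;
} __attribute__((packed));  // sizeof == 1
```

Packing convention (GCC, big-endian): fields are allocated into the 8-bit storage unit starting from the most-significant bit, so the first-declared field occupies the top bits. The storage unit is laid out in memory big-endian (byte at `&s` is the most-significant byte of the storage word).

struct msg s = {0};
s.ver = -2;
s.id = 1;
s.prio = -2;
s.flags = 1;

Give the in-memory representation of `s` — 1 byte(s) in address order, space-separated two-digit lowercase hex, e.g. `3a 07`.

ver (4b) val=-2 bits=0xe at bit 4: 0xe0
id (1b) val=1 bits=0x1 at bit 3: 0xe8
prio (2b) val=-2 bits=0x2 at bit 1: 0xec
flags (1b) val=1 bits=0x1 at bit 0: 0xed
word = 0xed → big-endian bytes:
  [0]=0xed

ed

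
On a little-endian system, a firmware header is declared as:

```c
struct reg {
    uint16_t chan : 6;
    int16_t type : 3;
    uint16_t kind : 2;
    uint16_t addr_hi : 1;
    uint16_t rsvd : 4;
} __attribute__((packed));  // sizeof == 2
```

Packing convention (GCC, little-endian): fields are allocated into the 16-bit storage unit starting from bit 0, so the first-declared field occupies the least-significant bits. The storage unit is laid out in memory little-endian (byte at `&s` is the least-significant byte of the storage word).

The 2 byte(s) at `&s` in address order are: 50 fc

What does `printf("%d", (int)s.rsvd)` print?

15

[0]=0x50 [1]=0xfc (little-endian) → word 0xfc50
chan:6 @ bit 0 → (0xfc50>>0)&0x3f = 0x10
type:3 @ bit 6 → (0xfc50>>6)&0x7 = 0x1
kind:2 @ bit 9 → (0xfc50>>9)&0x3 = 0x2
addr_hi:1 @ bit 11 → (0xfc50>>11)&0x1 = 0x1
rsvd:4 @ bit 12 → (0xfc50>>12)&0xf = 0xf  ←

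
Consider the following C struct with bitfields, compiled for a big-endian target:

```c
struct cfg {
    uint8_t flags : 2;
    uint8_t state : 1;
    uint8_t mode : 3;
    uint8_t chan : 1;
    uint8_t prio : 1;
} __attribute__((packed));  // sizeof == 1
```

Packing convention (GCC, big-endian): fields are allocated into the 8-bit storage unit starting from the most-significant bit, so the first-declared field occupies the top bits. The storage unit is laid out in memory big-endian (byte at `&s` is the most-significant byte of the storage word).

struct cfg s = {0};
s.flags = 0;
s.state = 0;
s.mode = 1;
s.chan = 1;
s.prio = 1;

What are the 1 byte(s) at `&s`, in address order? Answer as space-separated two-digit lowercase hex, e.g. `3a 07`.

flags (2b) val=0 bits=0x0 at bit 6: 0x00
state (1b) val=0 bits=0x0 at bit 5: 0x00
mode (3b) val=1 bits=0x1 at bit 2: 0x04
chan (1b) val=1 bits=0x1 at bit 1: 0x06
prio (1b) val=1 bits=0x1 at bit 0: 0x07
word = 0x07 → big-endian bytes:
  [0]=0x07

07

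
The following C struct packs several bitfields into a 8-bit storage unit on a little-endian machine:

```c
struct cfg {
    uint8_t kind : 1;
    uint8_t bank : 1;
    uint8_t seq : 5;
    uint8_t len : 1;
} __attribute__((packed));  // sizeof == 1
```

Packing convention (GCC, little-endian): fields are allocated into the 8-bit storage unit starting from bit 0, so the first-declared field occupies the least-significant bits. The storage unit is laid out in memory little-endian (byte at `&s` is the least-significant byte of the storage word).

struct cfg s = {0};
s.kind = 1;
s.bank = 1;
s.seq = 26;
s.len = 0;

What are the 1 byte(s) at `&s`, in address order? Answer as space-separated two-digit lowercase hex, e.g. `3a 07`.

kind:1 = 1 → 0x1 << 0 → word 0x01
bank:1 = 1 → 0x1 << 1 → word 0x03
seq:5 = 26 → 0x1a << 2 → word 0x6b
len:1 = 0 → 0x0 << 7 → word 0x6b
word = 0x6b → little-endian bytes:
  [0]=0x6b

6b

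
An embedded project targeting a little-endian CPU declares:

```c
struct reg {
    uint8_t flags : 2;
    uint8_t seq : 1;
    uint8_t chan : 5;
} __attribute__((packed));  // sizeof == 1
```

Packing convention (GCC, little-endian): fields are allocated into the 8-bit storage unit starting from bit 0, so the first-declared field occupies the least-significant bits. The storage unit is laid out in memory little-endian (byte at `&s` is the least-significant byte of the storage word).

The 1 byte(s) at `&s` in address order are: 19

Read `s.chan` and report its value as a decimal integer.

3

[0]=0x19 (little-endian) → word 0x19
flags [0+:2] = (word>>0) & 0x3 = 1
seq [2+:1] = (word>>2) & 0x1 = 0
chan [3+:5] = (word>>3) & 0x1f = 3  ←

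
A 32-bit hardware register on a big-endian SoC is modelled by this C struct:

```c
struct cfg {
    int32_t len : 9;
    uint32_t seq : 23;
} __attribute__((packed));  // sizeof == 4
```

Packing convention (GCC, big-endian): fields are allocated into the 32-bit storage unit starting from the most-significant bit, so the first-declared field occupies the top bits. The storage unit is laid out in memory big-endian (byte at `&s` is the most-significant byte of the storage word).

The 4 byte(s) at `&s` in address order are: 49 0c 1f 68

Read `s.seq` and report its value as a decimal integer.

794472

[0]=0x49 [1]=0x0c [2]=0x1f [3]=0x68 (big-endian) → word 0x490c1f68
len:9 @ bit 23 → (0x490c1f68>>23)&0x1ff = 0x92
seq:23 @ bit 0 → (0x490c1f68>>0)&0x7fffff = 0xc1f68  ←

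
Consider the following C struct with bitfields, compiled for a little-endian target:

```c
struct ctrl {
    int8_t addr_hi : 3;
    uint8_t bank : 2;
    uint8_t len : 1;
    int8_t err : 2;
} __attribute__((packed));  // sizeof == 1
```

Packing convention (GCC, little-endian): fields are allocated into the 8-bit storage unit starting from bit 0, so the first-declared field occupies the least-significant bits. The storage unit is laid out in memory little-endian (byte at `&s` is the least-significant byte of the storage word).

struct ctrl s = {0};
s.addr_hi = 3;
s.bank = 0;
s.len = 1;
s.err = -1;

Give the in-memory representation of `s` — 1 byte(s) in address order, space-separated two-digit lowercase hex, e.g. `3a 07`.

e3

[0+:3] addr_hi=3 & 0x7 = 0x3; word=0x03
[3+:2] bank=0 & 0x3 = 0x0; word=0x03
[5+:1] len=1 & 0x1 = 0x1; word=0x23
[6+:2] err=-1 & 0x3 = 0x3; word=0xe3
word = 0xe3 → little-endian bytes:
  [0]=0xe3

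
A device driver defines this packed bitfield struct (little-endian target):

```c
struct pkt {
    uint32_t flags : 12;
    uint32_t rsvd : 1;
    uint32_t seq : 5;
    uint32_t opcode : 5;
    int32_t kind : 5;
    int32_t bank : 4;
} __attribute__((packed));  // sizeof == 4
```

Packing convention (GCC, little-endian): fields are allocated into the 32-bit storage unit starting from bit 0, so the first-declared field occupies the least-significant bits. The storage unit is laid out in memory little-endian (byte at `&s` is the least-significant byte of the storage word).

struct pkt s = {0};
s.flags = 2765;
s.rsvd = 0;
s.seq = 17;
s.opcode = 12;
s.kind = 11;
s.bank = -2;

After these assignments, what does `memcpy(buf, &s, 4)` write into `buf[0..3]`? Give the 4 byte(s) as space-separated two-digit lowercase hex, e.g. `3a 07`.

cd 2a b2 e5

[0+:12] flags=2765 & 0xfff = 0xacd; word=0x00000acd
[12+:1] rsvd=0 & 0x1 = 0x0; word=0x00000acd
[13+:5] seq=17 & 0x1f = 0x11; word=0x00022acd
[18+:5] opcode=12 & 0x1f = 0xc; word=0x00322acd
[23+:5] kind=11 & 0x1f = 0xb; word=0x05b22acd
[28+:4] bank=-2 & 0xf = 0xe; word=0xe5b22acd
word = 0xe5b22acd → little-endian bytes:
  [0]=0xcd  [1]=0x2a  [2]=0xb2  [3]=0xe5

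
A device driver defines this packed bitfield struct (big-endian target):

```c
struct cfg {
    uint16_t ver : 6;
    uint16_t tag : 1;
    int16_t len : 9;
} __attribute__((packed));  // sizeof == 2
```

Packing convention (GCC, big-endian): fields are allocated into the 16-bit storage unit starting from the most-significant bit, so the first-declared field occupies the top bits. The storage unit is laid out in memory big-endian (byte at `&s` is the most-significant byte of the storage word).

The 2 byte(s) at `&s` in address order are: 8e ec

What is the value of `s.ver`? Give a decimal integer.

35

[0]=0x8e [1]=0xec (big-endian) → word 0x8eec
ver [10+:6] = (word>>10) & 0x3f = 35  ←
tag [9+:1] = (word>>9) & 0x1 = 1
len [0+:9] = (word>>0) & 0x1ff = 236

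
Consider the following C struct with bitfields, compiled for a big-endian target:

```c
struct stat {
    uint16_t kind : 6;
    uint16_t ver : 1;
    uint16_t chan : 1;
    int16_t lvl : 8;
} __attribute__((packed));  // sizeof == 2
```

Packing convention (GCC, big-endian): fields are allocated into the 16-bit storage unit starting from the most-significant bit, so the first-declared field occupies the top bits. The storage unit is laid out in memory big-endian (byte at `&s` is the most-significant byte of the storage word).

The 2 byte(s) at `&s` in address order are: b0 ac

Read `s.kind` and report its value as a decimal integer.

[0]=0xb0 [1]=0xac (big-endian) → word 0xb0ac
kind:6 @ bit 10 → (0xb0ac>>10)&0x3f = 0x2c  ←
ver:1 @ bit 9 → (0xb0ac>>9)&0x1 = 0x0
chan:1 @ bit 8 → (0xb0ac>>8)&0x1 = 0x0
lvl:8 @ bit 0 → (0xb0ac>>0)&0xff = 0xac

44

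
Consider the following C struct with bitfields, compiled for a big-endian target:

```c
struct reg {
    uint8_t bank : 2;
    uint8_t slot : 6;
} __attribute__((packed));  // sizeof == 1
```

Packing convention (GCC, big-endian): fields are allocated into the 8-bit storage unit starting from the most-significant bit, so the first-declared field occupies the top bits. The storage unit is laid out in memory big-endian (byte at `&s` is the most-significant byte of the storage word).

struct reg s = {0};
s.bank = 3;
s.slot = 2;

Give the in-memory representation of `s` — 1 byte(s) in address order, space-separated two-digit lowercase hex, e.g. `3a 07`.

[6+:2] bank=3 & 0x3 = 0x3; word=0xc0
[0+:6] slot=2 & 0x3f = 0x2; word=0xc2
word = 0xc2 → big-endian bytes:
  [0]=0xc2

c2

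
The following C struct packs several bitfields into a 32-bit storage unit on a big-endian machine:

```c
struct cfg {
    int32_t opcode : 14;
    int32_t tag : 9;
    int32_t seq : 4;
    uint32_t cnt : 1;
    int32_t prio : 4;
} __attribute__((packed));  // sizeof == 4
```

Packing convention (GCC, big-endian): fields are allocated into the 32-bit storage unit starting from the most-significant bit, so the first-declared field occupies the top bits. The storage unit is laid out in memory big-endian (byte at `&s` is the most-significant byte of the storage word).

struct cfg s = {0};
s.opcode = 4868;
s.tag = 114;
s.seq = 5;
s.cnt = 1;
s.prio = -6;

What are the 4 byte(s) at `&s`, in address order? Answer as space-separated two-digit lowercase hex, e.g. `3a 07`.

4c 10 e4 ba

opcode (14b) val=4868 bits=0x1304 at bit 18: 0x4c100000
tag (9b) val=114 bits=0x72 at bit 9: 0x4c10e400
seq (4b) val=5 bits=0x5 at bit 5: 0x4c10e4a0
cnt (1b) val=1 bits=0x1 at bit 4: 0x4c10e4b0
prio (4b) val=-6 bits=0xa at bit 0: 0x4c10e4ba
word = 0x4c10e4ba → big-endian bytes:
  [0]=0x4c  [1]=0x10  [2]=0xe4  [3]=0xba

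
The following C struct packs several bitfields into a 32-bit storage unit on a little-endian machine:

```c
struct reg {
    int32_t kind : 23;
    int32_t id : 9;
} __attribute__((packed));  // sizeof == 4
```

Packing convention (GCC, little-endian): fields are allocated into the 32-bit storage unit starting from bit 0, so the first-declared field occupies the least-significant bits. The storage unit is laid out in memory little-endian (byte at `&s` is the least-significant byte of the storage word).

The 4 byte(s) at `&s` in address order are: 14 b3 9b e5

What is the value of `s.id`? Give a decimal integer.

[0]=0x14 [1]=0xb3 [2]=0x9b [3]=0xe5 (little-endian) → word 0xe59bb314
kind [0+:23] = (word>>0) & 0x7fffff = 1815316
id [23+:9] = (word>>23) & 0x1ff = 459  ←
id signed 9b, MSB=1: 459 - 512 = -53

-53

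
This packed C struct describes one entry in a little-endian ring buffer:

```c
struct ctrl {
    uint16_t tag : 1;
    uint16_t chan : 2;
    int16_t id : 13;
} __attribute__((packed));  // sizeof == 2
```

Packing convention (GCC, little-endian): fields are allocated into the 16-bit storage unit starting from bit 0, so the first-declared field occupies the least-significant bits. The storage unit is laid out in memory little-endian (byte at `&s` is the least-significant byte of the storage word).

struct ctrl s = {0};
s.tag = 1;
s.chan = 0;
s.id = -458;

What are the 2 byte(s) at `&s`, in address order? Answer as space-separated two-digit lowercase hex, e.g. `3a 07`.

b1 f1

tag:1 = 1 → 0x1 << 0 → word 0x0001
chan:2 = 0 → 0x0 << 1 → word 0x0001
id:13 = -458 → 0x1e36 << 3 → word 0xf1b1
word = 0xf1b1 → little-endian bytes:
  [0]=0xb1  [1]=0xf1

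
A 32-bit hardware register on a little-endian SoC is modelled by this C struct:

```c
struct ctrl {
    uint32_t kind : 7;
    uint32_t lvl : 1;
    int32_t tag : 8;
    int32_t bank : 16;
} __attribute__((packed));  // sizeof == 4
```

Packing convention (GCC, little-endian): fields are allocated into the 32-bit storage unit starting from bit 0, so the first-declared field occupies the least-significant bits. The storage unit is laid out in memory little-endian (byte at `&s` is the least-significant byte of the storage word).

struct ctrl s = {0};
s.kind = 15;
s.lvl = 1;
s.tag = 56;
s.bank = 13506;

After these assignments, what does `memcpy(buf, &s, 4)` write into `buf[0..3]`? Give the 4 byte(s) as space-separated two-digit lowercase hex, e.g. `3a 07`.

kind:7 = 15 → 0xf << 0 → word 0x0000000f
lvl:1 = 1 → 0x1 << 7 → word 0x0000008f
tag:8 = 56 → 0x38 << 8 → word 0x0000388f
bank:16 = 13506 → 0x34c2 << 16 → word 0x34c2388f
word = 0x34c2388f → little-endian bytes:
  [0]=0x8f  [1]=0x38  [2]=0xc2  [3]=0x34

8f 38 c2 34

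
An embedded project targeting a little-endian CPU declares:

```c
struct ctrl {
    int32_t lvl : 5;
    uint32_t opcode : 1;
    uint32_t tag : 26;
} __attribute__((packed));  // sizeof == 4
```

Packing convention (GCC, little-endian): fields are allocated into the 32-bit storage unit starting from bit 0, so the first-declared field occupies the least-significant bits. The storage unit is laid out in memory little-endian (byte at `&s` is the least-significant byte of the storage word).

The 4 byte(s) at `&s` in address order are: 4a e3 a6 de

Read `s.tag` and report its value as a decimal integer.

[0]=0x4a [1]=0xe3 [2]=0xa6 [3]=0xde (little-endian) → word 0xdea6e34a
lvl [0+:5] = (word>>0) & 0x1f = 10
opcode [5+:1] = (word>>5) & 0x1 = 0
tag [6+:26] = (word>>6) & 0x3ffffff = 58366861  ←

58366861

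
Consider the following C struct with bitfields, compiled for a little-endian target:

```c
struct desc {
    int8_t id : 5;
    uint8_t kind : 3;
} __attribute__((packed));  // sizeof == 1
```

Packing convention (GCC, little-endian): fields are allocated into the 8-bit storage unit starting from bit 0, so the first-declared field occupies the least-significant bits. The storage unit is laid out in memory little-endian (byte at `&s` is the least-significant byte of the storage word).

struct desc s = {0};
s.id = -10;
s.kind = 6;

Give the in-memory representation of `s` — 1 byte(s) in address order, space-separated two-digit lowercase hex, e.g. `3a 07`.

d6

[0+:5] id=-10 & 0x1f = 0x16; word=0x16
[5+:3] kind=6 & 0x7 = 0x6; word=0xd6
word = 0xd6 → little-endian bytes:
  [0]=0xd6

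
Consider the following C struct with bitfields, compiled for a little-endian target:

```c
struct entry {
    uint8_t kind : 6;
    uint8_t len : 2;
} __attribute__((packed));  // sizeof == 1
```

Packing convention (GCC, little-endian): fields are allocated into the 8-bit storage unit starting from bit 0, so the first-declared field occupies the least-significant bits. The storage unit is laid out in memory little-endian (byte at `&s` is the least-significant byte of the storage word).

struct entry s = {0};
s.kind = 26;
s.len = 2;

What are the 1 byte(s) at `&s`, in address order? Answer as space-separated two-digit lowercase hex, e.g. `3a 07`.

[0+:6] kind=26 & 0x3f = 0x1a; word=0x1a
[6+:2] len=2 & 0x3 = 0x2; word=0x9a
word = 0x9a → little-endian bytes:
  [0]=0x9a

9a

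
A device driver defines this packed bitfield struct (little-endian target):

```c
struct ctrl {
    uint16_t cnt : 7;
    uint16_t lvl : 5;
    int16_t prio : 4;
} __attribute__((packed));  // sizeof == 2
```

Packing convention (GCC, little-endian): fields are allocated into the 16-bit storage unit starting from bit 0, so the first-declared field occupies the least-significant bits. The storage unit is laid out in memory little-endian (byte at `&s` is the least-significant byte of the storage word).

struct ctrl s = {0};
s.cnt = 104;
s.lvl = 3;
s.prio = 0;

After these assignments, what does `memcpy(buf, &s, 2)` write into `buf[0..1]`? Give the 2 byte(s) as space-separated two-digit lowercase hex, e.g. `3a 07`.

e8 01

cnt:7 = 104 → 0x68 << 0 → word 0x0068
lvl:5 = 3 → 0x3 << 7 → word 0x01e8
prio:4 = 0 → 0x0 << 12 → word 0x01e8
word = 0x01e8 → little-endian bytes:
  [0]=0xe8  [1]=0x01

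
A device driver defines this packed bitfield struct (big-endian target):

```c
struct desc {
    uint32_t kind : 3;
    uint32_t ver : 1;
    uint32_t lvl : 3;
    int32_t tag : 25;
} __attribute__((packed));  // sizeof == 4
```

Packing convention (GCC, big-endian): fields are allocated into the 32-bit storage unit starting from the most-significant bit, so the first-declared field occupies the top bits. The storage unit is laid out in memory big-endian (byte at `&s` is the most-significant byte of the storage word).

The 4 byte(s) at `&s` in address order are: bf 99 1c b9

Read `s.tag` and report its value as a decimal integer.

[0]=0xbf [1]=0x99 [2]=0x1c [3]=0xb9 (big-endian) → word 0xbf991cb9
kind [29+:3] = (word>>29) & 0x7 = 5
ver [28+:1] = (word>>28) & 0x1 = 1
lvl [25+:3] = (word>>25) & 0x7 = 7
tag [0+:25] = (word>>0) & 0x1ffffff = 26811577  ←
tag signed 25b, MSB=1: 26811577 - 33554432 = -6742855

-6742855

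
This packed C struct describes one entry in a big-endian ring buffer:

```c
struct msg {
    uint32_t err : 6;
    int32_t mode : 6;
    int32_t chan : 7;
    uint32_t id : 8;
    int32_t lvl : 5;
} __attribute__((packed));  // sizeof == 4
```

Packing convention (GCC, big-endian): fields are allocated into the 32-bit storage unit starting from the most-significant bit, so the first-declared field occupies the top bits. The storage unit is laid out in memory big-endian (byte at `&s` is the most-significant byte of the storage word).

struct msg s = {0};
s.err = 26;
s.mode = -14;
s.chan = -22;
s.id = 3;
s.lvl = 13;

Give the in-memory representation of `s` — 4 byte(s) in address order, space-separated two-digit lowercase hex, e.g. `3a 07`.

6b 2d 40 6d

err (6b) val=26 bits=0x1a at bit 26: 0x68000000
mode (6b) val=-14 bits=0x32 at bit 20: 0x6b200000
chan (7b) val=-22 bits=0x6a at bit 13: 0x6b2d4000
id (8b) val=3 bits=0x3 at bit 5: 0x6b2d4060
lvl (5b) val=13 bits=0xd at bit 0: 0x6b2d406d
word = 0x6b2d406d → big-endian bytes:
  [0]=0x6b  [1]=0x2d  [2]=0x40  [3]=0x6d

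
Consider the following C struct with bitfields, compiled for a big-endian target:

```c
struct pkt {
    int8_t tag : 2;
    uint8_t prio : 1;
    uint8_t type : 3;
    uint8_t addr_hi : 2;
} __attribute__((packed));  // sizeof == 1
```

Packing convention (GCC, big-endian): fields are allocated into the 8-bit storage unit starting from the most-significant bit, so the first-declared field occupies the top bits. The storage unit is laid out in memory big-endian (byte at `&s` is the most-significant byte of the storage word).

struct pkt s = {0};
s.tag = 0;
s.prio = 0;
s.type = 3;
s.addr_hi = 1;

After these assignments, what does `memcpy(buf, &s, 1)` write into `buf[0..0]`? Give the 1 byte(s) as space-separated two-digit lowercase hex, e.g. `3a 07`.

0d

tag:2 = 0 → 0x0 << 6 → word 0x00
prio:1 = 0 → 0x0 << 5 → word 0x00
type:3 = 3 → 0x3 << 2 → word 0x0c
addr_hi:2 = 1 → 0x1 << 0 → word 0x0d
word = 0x0d → big-endian bytes:
  [0]=0x0d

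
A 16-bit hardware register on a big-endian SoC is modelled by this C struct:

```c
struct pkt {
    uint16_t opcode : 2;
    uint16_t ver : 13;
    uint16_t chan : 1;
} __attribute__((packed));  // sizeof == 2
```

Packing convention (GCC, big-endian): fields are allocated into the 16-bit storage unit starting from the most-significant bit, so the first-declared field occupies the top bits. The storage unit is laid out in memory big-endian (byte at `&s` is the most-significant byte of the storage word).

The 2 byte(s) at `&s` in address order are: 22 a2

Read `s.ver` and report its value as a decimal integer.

[0]=0x22 [1]=0xa2 (big-endian) → word 0x22a2
opcode [14+:2] = (word>>14) & 0x3 = 0
ver [1+:13] = (word>>1) & 0x1fff = 4433  ←
chan [0+:1] = (word>>0) & 0x1 = 0

4433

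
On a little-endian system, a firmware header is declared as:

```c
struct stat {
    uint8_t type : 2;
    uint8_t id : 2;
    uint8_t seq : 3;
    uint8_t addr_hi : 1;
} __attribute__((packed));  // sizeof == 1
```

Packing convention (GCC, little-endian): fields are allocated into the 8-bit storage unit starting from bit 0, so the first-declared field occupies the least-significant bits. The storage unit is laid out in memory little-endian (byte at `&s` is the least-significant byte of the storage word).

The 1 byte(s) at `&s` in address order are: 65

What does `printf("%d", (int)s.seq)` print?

6

[0]=0x65 (little-endian) → word 0x65
type [0+:2] = (word>>0) & 0x3 = 1
id [2+:2] = (word>>2) & 0x3 = 1
seq [4+:3] = (word>>4) & 0x7 = 6  ←
addr_hi [7+:1] = (word>>7) & 0x1 = 0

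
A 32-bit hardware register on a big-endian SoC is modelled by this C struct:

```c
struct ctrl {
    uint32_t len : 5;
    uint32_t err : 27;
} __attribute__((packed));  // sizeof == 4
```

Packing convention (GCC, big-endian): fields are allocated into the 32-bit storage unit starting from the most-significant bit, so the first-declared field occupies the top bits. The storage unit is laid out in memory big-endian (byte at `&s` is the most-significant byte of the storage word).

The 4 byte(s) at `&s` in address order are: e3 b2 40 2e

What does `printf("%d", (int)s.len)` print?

[0]=0xe3 [1]=0xb2 [2]=0x40 [3]=0x2e (big-endian) → word 0xe3b2402e
len [27+:5] = (word>>27) & 0x1f = 28  ←
err [0+:27] = (word>>0) & 0x7ffffff = 62013486

28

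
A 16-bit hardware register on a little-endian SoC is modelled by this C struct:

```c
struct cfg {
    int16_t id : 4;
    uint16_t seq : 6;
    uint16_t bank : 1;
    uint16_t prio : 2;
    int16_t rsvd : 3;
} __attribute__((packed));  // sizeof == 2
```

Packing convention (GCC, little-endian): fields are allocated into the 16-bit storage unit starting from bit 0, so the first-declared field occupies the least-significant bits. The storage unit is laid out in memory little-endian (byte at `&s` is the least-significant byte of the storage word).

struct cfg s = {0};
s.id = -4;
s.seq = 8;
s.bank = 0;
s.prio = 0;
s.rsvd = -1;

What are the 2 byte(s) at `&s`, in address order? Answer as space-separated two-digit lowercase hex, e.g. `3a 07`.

8c e0

id:4 = -4 → 0xc << 0 → word 0x000c
seq:6 = 8 → 0x8 << 4 → word 0x008c
bank:1 = 0 → 0x0 << 10 → word 0x008c
prio:2 = 0 → 0x0 << 11 → word 0x008c
rsvd:3 = -1 → 0x7 << 13 → word 0xe08c
word = 0xe08c → little-endian bytes:
  [0]=0x8c  [1]=0xe0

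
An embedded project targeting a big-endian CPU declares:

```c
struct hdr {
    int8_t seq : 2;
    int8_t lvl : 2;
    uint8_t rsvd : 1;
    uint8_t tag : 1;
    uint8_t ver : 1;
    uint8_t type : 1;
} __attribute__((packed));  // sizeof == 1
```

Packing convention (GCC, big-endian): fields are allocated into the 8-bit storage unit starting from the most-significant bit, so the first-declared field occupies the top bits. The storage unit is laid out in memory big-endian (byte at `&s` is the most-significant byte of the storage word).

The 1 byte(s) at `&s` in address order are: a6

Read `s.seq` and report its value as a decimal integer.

[0]=0xa6 (big-endian) → word 0xa6
seq:2 @ bit 6 → (0xa6>>6)&0x3 = 0x2  ←
lvl:2 @ bit 4 → (0xa6>>4)&0x3 = 0x2
rsvd:1 @ bit 3 → (0xa6>>3)&0x1 = 0x0
tag:1 @ bit 2 → (0xa6>>2)&0x1 = 0x1
ver:1 @ bit 1 → (0xa6>>1)&0x1 = 0x1
type:1 @ bit 0 → (0xa6>>0)&0x1 = 0x0
seq signed 2b, MSB=1: 2 - 4 = -2

-2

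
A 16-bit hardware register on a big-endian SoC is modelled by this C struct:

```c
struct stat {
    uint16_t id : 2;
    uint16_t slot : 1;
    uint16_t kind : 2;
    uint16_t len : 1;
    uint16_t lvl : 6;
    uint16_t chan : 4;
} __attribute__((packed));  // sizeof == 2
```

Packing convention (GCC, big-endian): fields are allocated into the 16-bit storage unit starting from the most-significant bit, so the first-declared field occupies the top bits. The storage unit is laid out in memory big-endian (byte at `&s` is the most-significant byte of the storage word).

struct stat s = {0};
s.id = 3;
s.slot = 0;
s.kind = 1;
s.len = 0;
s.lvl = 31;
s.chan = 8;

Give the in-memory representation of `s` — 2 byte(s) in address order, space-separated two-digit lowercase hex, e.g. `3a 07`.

id:2 = 3 → 0x3 << 14 → word 0xc000
slot:1 = 0 → 0x0 << 13 → word 0xc000
kind:2 = 1 → 0x1 << 11 → word 0xc800
len:1 = 0 → 0x0 << 10 → word 0xc800
lvl:6 = 31 → 0x1f << 4 → word 0xc9f0
chan:4 = 8 → 0x8 << 0 → word 0xc9f8
word = 0xc9f8 → big-endian bytes:
  [0]=0xc9  [1]=0xf8

c9 f8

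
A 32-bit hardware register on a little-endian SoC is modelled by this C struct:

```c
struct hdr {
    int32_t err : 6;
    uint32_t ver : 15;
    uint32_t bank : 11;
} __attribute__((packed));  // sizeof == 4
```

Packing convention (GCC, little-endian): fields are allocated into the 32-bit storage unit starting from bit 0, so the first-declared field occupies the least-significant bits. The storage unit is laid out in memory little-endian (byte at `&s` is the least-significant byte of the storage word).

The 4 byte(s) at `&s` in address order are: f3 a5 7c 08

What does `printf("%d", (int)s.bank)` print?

[0]=0xf3 [1]=0xa5 [2]=0x7c [3]=0x08 (little-endian) → word 0x087ca5f3
err:6 @ bit 0 → (0x087ca5f3>>0)&0x3f = 0x33
ver:15 @ bit 6 → (0x087ca5f3>>6)&0x7fff = 0x7297
bank:11 @ bit 21 → (0x087ca5f3>>21)&0x7ff = 0x43  ←

67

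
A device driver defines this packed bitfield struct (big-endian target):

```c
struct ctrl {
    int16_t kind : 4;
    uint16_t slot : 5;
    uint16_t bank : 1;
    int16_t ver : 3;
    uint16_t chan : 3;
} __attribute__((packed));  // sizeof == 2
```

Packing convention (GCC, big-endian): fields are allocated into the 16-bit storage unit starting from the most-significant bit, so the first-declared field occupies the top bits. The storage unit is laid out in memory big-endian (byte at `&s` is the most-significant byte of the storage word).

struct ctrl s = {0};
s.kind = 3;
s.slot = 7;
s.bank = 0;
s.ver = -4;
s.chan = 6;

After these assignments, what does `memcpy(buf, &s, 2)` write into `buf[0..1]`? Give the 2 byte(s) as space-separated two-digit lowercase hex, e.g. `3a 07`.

33 a6

kind (4b) val=3 bits=0x3 at bit 12: 0x3000
slot (5b) val=7 bits=0x7 at bit 7: 0x3380
bank (1b) val=0 bits=0x0 at bit 6: 0x3380
ver (3b) val=-4 bits=0x4 at bit 3: 0x33a0
chan (3b) val=6 bits=0x6 at bit 0: 0x33a6
word = 0x33a6 → big-endian bytes:
  [0]=0x33  [1]=0xa6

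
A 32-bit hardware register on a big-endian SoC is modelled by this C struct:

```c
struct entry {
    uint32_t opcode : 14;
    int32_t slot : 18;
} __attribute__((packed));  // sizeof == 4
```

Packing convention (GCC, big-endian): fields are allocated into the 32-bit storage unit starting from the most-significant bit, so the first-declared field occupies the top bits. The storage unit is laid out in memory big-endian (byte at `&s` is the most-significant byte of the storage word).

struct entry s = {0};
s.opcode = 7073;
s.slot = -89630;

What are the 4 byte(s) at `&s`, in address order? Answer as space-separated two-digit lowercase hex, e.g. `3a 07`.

opcode:14 = 7073 → 0x1ba1 << 18 → word 0x6e840000
slot:18 = -89630 → 0x2a1e2 << 0 → word 0x6e86a1e2
word = 0x6e86a1e2 → big-endian bytes:
  [0]=0x6e  [1]=0x86  [2]=0xa1  [3]=0xe2

6e 86 a1 e2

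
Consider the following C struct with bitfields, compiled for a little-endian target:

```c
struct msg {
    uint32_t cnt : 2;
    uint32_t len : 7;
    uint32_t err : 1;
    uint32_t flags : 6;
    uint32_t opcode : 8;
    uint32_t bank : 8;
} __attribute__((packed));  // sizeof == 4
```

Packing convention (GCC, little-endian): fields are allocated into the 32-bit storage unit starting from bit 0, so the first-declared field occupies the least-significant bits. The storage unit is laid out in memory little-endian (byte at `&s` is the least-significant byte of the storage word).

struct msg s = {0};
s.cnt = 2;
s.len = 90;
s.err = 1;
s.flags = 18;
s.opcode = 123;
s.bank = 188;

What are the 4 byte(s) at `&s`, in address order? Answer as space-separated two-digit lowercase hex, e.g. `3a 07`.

cnt (2b) val=2 bits=0x2 at bit 0: 0x00000002
len (7b) val=90 bits=0x5a at bit 2: 0x0000016a
err (1b) val=1 bits=0x1 at bit 9: 0x0000036a
flags (6b) val=18 bits=0x12 at bit 10: 0x00004b6a
opcode (8b) val=123 bits=0x7b at bit 16: 0x007b4b6a
bank (8b) val=188 bits=0xbc at bit 24: 0xbc7b4b6a
word = 0xbc7b4b6a → little-endian bytes:
  [0]=0x6a  [1]=0x4b  [2]=0x7b  [3]=0xbc

6a 4b 7b bc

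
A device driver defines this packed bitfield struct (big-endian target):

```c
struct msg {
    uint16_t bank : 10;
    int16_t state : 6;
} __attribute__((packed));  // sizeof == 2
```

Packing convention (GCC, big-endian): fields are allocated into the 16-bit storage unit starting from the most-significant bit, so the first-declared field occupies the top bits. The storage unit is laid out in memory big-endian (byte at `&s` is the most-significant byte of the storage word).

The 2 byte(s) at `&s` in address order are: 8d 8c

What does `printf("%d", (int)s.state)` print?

[0]=0x8d [1]=0x8c (big-endian) → word 0x8d8c
bank:10 @ bit 6 → (0x8d8c>>6)&0x3ff = 0x236
state:6 @ bit 0 → (0x8d8c>>0)&0x3f = 0xc  ←
state signed 6b, MSB=0: value = 12

12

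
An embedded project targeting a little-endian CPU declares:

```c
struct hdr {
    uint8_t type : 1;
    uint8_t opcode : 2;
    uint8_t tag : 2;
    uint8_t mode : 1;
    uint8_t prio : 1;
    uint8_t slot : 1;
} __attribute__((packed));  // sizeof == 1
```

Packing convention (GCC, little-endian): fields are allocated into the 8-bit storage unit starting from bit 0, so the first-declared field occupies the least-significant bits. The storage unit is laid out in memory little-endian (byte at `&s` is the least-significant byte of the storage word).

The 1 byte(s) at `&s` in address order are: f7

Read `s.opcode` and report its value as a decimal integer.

3

[0]=0xf7 (little-endian) → word 0xf7
type [0+:1] = (word>>0) & 0x1 = 1
opcode [1+:2] = (word>>1) & 0x3 = 3  ←
tag [3+:2] = (word>>3) & 0x3 = 2
mode [5+:1] = (word>>5) & 0x1 = 1
prio [6+:1] = (word>>6) & 0x1 = 1
slot [7+:1] = (word>>7) & 0x1 = 1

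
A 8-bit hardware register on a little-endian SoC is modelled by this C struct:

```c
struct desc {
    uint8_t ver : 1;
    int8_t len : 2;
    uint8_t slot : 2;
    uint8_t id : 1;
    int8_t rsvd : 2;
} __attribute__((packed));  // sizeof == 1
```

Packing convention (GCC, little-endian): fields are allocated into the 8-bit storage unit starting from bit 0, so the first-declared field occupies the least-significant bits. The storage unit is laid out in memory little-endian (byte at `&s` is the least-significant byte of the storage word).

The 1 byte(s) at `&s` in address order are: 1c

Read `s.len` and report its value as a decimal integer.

-2

[0]=0x1c (little-endian) → word 0x1c
ver [0+:1] = (word>>0) & 0x1 = 0
len [1+:2] = (word>>1) & 0x3 = 2  ←
slot [3+:2] = (word>>3) & 0x3 = 3
id [5+:1] = (word>>5) & 0x1 = 0
rsvd [6+:2] = (word>>6) & 0x3 = 0
len signed 2b, MSB=1: 2 - 4 = -2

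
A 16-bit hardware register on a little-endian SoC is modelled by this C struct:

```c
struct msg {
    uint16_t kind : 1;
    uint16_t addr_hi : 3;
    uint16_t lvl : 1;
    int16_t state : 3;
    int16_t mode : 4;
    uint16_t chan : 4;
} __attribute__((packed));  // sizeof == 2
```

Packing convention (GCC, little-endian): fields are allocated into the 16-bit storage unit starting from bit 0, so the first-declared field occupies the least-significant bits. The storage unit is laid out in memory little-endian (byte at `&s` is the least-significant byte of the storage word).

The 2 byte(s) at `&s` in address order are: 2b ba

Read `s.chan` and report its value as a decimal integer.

11

[0]=0x2b [1]=0xba (little-endian) → word 0xba2b
kind [0+:1] = (word>>0) & 0x1 = 1
addr_hi [1+:3] = (word>>1) & 0x7 = 5
lvl [4+:1] = (word>>4) & 0x1 = 0
state [5+:3] = (word>>5) & 0x7 = 1
mode [8+:4] = (word>>8) & 0xf = 10
chan [12+:4] = (word>>12) & 0xf = 11  ←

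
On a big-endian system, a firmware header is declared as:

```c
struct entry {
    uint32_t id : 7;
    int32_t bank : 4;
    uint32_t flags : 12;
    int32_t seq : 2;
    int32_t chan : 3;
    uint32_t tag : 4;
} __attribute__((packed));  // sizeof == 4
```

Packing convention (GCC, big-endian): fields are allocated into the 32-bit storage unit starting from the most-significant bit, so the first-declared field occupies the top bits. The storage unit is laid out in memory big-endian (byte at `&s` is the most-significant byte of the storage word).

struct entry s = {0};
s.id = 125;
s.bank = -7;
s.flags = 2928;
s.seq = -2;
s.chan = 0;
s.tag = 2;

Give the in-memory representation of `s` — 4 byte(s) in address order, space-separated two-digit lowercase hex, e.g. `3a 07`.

id:7 = 125 → 0x7d << 25 → word 0xfa000000
bank:4 = -7 → 0x9 << 21 → word 0xfb200000
flags:12 = 2928 → 0xb70 << 9 → word 0xfb36e000
seq:2 = -2 → 0x2 << 7 → word 0xfb36e100
chan:3 = 0 → 0x0 << 4 → word 0xfb36e100
tag:4 = 2 → 0x2 << 0 → word 0xfb36e102
word = 0xfb36e102 → big-endian bytes:
  [0]=0xfb  [1]=0x36  [2]=0xe1  [3]=0x02

fb 36 e1 02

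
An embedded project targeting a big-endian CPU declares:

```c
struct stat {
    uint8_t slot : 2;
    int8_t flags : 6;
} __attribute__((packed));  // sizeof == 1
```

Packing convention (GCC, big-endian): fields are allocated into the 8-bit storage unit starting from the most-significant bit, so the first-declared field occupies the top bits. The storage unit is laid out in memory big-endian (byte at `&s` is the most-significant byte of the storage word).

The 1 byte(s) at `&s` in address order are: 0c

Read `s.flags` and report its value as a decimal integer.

12

[0]=0x0c (big-endian) → word 0x0c
slot:2 @ bit 6 → (0x0c>>6)&0x3 = 0x0
flags:6 @ bit 0 → (0x0c>>0)&0x3f = 0xc  ←
flags signed 6b, MSB=0: value = 12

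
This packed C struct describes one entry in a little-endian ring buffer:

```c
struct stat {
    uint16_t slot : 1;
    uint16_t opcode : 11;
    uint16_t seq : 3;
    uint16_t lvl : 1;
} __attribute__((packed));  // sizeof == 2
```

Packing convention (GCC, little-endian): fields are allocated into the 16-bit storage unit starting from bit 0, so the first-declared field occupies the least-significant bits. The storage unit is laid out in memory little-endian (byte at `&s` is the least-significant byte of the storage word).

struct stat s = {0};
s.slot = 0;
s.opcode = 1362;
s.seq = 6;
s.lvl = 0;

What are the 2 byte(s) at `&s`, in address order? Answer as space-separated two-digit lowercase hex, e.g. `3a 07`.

slot:1 = 0 → 0x0 << 0 → word 0x0000
opcode:11 = 1362 → 0x552 << 1 → word 0x0aa4
seq:3 = 6 → 0x6 << 12 → word 0x6aa4
lvl:1 = 0 → 0x0 << 15 → word 0x6aa4
word = 0x6aa4 → little-endian bytes:
  [0]=0xa4  [1]=0x6a

a4 6a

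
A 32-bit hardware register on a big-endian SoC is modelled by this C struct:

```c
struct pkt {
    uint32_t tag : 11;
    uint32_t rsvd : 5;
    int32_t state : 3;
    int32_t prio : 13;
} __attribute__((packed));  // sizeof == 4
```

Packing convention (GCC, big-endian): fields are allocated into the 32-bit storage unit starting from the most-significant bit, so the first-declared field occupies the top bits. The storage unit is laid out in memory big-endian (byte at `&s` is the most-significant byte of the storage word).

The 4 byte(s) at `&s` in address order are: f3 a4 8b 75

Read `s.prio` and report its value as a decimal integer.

[0]=0xf3 [1]=0xa4 [2]=0x8b [3]=0x75 (big-endian) → word 0xf3a48b75
tag [21+:11] = (word>>21) & 0x7ff = 1949
rsvd [16+:5] = (word>>16) & 0x1f = 4
state [13+:3] = (word>>13) & 0x7 = 4
prio [0+:13] = (word>>0) & 0x1fff = 2933  ←
prio signed 13b, MSB=0: value = 2933

2933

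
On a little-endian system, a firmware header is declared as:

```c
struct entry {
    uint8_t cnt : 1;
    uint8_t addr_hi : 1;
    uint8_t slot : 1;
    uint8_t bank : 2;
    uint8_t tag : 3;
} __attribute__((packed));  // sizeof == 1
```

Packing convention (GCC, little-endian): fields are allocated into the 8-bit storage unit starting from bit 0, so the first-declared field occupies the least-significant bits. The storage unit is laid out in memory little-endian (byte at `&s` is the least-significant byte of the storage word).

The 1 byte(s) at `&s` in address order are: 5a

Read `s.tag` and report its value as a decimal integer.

[0]=0x5a (little-endian) → word 0x5a
cnt [0+:1] = (word>>0) & 0x1 = 0
addr_hi [1+:1] = (word>>1) & 0x1 = 1
slot [2+:1] = (word>>2) & 0x1 = 0
bank [3+:2] = (word>>3) & 0x3 = 3
tag [5+:3] = (word>>5) & 0x7 = 2  ←

2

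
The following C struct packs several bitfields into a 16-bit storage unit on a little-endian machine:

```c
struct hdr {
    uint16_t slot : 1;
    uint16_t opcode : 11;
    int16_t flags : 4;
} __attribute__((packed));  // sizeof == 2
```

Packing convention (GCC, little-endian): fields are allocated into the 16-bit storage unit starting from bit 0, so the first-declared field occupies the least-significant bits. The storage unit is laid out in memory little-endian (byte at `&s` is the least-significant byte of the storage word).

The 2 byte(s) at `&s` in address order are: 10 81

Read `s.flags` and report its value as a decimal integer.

-8

[0]=0x10 [1]=0x81 (little-endian) → word 0x8110
slot [0+:1] = (word>>0) & 0x1 = 0
opcode [1+:11] = (word>>1) & 0x7ff = 136
flags [12+:4] = (word>>12) & 0xf = 8  ←
flags signed 4b, MSB=1: 8 - 16 = -8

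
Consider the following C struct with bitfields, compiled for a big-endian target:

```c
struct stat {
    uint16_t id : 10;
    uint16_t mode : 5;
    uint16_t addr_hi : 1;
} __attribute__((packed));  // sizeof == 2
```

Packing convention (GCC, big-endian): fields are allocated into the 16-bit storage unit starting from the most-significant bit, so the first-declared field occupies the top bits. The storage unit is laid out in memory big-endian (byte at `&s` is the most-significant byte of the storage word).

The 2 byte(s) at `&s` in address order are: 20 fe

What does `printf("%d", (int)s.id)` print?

[0]=0x20 [1]=0xfe (big-endian) → word 0x20fe
id:10 @ bit 6 → (0x20fe>>6)&0x3ff = 0x83  ←
mode:5 @ bit 1 → (0x20fe>>1)&0x1f = 0x1f
addr_hi:1 @ bit 0 → (0x20fe>>0)&0x1 = 0x0

131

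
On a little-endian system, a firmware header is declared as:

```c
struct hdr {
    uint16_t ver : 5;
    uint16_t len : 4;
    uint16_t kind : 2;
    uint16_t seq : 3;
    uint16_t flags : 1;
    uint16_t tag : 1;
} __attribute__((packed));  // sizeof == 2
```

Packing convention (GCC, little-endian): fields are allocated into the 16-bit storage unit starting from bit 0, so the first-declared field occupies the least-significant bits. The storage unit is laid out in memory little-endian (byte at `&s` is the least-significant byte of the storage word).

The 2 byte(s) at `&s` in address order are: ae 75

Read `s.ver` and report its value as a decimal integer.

[0]=0xae [1]=0x75 (little-endian) → word 0x75ae
ver:5 @ bit 0 → (0x75ae>>0)&0x1f = 0xe  ←
len:4 @ bit 5 → (0x75ae>>5)&0xf = 0xd
kind:2 @ bit 9 → (0x75ae>>9)&0x3 = 0x2
seq:3 @ bit 11 → (0x75ae>>11)&0x7 = 0x6
flags:1 @ bit 14 → (0x75ae>>14)&0x1 = 0x1
tag:1 @ bit 15 → (0x75ae>>15)&0x1 = 0x0

14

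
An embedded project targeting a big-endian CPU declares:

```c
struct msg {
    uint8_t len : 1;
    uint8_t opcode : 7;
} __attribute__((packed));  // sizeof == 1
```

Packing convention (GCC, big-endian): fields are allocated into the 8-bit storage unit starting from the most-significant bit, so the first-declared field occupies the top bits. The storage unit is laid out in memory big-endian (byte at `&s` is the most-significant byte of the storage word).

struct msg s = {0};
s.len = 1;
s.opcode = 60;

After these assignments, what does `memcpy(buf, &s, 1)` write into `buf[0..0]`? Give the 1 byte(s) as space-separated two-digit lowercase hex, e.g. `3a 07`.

bc

len (1b) val=1 bits=0x1 at bit 7: 0x80
opcode (7b) val=60 bits=0x3c at bit 0: 0xbc
word = 0xbc → big-endian bytes:
  [0]=0xbc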